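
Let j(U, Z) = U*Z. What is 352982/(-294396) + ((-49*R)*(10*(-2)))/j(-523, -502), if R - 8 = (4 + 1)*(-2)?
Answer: -23312757083/19323123054 ≈ -1.2065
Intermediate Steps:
R = -2 (R = 8 + (4 + 1)*(-2) = 8 + 5*(-2) = 8 - 10 = -2)
352982/(-294396) + ((-49*R)*(10*(-2)))/j(-523, -502) = 352982/(-294396) + ((-49*(-2))*(10*(-2)))/((-523*(-502))) = 352982*(-1/294396) + (98*(-20))/262546 = -176491/147198 - 1960*1/262546 = -176491/147198 - 980/131273 = -23312757083/19323123054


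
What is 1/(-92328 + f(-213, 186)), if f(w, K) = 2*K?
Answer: -1/91956 ≈ -1.0875e-5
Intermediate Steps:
1/(-92328 + f(-213, 186)) = 1/(-92328 + 2*186) = 1/(-92328 + 372) = 1/(-91956) = -1/91956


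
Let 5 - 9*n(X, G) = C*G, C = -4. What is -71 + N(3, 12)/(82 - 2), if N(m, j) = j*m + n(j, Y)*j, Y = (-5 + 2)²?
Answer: -1048/15 ≈ -69.867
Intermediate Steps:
Y = 9 (Y = (-3)² = 9)
n(X, G) = 5/9 + 4*G/9 (n(X, G) = 5/9 - (-4)*G/9 = 5/9 + 4*G/9)
N(m, j) = 41*j/9 + j*m (N(m, j) = j*m + (5/9 + (4/9)*9)*j = j*m + (5/9 + 4)*j = j*m + 41*j/9 = 41*j/9 + j*m)
-71 + N(3, 12)/(82 - 2) = -71 + ((⅑)*12*(41 + 9*3))/(82 - 2) = -71 + ((⅑)*12*(41 + 27))/80 = -71 + ((⅑)*12*68)/80 = -71 + (1/80)*(272/3) = -71 + 17/15 = -1048/15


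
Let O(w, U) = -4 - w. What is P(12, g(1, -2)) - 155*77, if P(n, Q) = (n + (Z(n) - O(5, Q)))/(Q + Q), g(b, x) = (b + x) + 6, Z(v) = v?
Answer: -119317/10 ≈ -11932.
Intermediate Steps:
g(b, x) = 6 + b + x
P(n, Q) = (9 + 2*n)/(2*Q) (P(n, Q) = (n + (n - (-4 - 1*5)))/(Q + Q) = (n + (n - (-4 - 5)))/((2*Q)) = (n + (n - 1*(-9)))*(1/(2*Q)) = (n + (n + 9))*(1/(2*Q)) = (n + (9 + n))*(1/(2*Q)) = (9 + 2*n)*(1/(2*Q)) = (9 + 2*n)/(2*Q))
P(12, g(1, -2)) - 155*77 = (9/2 + 12)/(6 + 1 - 2) - 155*77 = (33/2)/5 - 11935 = (⅕)*(33/2) - 11935 = 33/10 - 11935 = -119317/10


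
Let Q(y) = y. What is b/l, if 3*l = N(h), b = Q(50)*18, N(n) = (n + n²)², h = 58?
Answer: 675/2927521 ≈ 0.00023057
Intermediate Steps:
b = 900 (b = 50*18 = 900)
l = 11710084/3 (l = (58²*(1 + 58)²)/3 = (3364*59²)/3 = (3364*3481)/3 = (⅓)*11710084 = 11710084/3 ≈ 3.9034e+6)
b/l = 900/(11710084/3) = 900*(3/11710084) = 675/2927521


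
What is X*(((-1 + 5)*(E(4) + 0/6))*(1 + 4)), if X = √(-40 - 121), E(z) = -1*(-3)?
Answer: 60*I*√161 ≈ 761.31*I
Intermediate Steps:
E(z) = 3
X = I*√161 (X = √(-161) = I*√161 ≈ 12.689*I)
X*(((-1 + 5)*(E(4) + 0/6))*(1 + 4)) = (I*√161)*(((-1 + 5)*(3 + 0/6))*(1 + 4)) = (I*√161)*((4*(3 + 0*(⅙)))*5) = (I*√161)*((4*(3 + 0))*5) = (I*√161)*((4*3)*5) = (I*√161)*(12*5) = (I*√161)*60 = 60*I*√161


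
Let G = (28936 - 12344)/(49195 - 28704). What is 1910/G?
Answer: 19568905/8296 ≈ 2358.8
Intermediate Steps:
G = 16592/20491 ≈ 0.80972
1910/G = 1910/(16592/20491) = 1910*(20491/16592) = 19568905/8296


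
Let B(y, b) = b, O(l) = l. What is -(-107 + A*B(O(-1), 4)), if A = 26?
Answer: 3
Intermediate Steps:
-(-107 + A*B(O(-1), 4)) = -(-107 + 26*4) = -(-107 + 104) = -1*(-3) = 3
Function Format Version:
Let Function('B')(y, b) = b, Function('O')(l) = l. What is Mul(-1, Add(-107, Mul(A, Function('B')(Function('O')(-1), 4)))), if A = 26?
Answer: 3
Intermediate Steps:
Mul(-1, Add(-107, Mul(A, Function('B')(Function('O')(-1), 4)))) = Mul(-1, Add(-107, Mul(26, 4))) = Mul(-1, Add(-107, 104)) = Mul(-1, -3) = 3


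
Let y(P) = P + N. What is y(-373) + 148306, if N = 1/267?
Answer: 39498112/267 ≈ 1.4793e+5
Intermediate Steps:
N = 1/267 ≈ 0.0037453
y(P) = 1/267 + P (y(P) = P + 1/267 = 1/267 + P)
y(-373) + 148306 = (1/267 - 373) + 148306 = -99590/267 + 148306 = 39498112/267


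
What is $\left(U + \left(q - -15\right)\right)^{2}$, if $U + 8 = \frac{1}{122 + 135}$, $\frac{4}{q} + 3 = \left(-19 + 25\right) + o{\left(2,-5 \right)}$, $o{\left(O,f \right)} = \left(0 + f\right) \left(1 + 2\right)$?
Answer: $\frac{26450449}{594441} \approx 44.496$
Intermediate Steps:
$o{\left(O,f \right)} = 3 f$ ($o{\left(O,f \right)} = f 3 = 3 f$)
$q = - \frac{1}{3}$ ($q = \frac{4}{-3 + \left(\left(-19 + 25\right) + 3 \left(-5\right)\right)} = \frac{4}{-3 + \left(6 - 15\right)} = \frac{4}{-3 - 9} = \frac{4}{-12} = 4 \left(- \frac{1}{12}\right) = - \frac{1}{3} \approx -0.33333$)
$U = - \frac{2055}{257}$ ($U = -8 + \frac{1}{122 + 135} = -8 + \frac{1}{257} = - \frac{2055}{257} \approx -7.9961$)
$\left(U + \left(q - -15\right)\right)^{2} = \left(- \frac{2055}{257} - - \frac{44}{3}\right)^{2} = \left(- \frac{2055}{257} + \left(- \frac{1}{3} + 15\right)\right)^{2} = \left(- \frac{2055}{257} + \frac{44}{3}\right)^{2} = \left(\frac{5143}{771}\right)^{2} = \frac{26450449}{594441}$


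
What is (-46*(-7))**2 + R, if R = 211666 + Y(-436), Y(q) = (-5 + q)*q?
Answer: 507626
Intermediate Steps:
Y(q) = q*(-5 + q)
R = 403942 (R = 211666 - 436*(-5 - 436) = 211666 - 436*(-441) = 211666 + 192276 = 403942)
(-46*(-7))**2 + R = (-46*(-7))**2 + 403942 = 322**2 + 403942 = 103684 + 403942 = 507626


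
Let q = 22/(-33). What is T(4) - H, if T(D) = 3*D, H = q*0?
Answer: 12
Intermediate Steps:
q = -⅔ (q = 22*(-1/33) = -⅔ ≈ -0.66667)
H = 0 (H = -⅔*0 = 0)
T(4) - H = 3*4 - 1*0 = 12 + 0 = 12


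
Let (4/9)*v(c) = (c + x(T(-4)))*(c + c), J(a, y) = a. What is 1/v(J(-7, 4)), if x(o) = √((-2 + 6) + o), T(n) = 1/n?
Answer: 8/1629 + 4*√15/11403 ≈ 0.0062696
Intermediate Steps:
x(o) = √(4 + o)
v(c) = 9*c*(c + √15/2)/2 (v(c) = 9*((c + √(4 + 1/(-4)))*(c + c))/4 = 9*((c + √(4 - ¼))*(2*c))/4 = 9*((c + √(15/4))*(2*c))/4 = 9*((c + √15/2)*(2*c))/4 = 9*(2*c*(c + √15/2))/4 = 9*c*(c + √15/2)/2)
1/v(J(-7, 4)) = 1/((9/4)*(-7)*(√15 + 2*(-7))) = 1/((9/4)*(-7)*(√15 - 14)) = 1/((9/4)*(-7)*(-14 + √15)) = 1/(441/2 - 63*√15/4)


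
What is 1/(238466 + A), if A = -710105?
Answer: -1/471639 ≈ -2.1203e-6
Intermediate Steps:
1/(238466 + A) = 1/(238466 - 710105) = 1/(-471639) = -1/471639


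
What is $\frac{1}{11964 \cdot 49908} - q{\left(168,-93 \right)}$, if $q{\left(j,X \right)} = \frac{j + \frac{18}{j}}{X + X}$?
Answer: $\frac{117106102783}{129570550704} \approx 0.9038$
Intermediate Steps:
$q{\left(j,X \right)} = \frac{j + \frac{18}{j}}{2 X}$
$\frac{1}{11964 \cdot 49908} - q{\left(168,-93 \right)} = \frac{1}{11964 \cdot 49908} - \frac{18 + 168^{2}}{2 \left(-93\right) 168} = \frac{1}{11964} \cdot \frac{1}{49908} - \frac{1}{2} \left(- \frac{1}{93}\right) \frac{1}{168} \left(18 + 28224\right) = \frac{1}{597099312} - \frac{1}{2} \left(- \frac{1}{93}\right) \frac{1}{168} \cdot 28242 = \frac{1}{597099312} - - \frac{1569}{1736} = \frac{1}{597099312} + \frac{1569}{1736} = \frac{117106102783}{129570550704}$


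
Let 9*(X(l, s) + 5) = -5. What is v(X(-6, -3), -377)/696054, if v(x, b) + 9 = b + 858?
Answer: 236/348027 ≈ 0.00067811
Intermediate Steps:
X(l, s) = -50/9 (X(l, s) = -5 + (⅑)*(-5) = -5 - 5/9 = -50/9)
v(x, b) = 849 + b (v(x, b) = -9 + (b + 858) = -9 + (858 + b) = 849 + b)
v(X(-6, -3), -377)/696054 = (849 - 377)/696054 = 472*(1/696054) = 236/348027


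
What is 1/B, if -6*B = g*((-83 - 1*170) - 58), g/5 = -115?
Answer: -6/178825 ≈ -3.3552e-5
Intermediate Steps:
g = -575 (g = 5*(-115) = -575)
B = -178825/6 (B = -(-575)*((-83 - 1*170) - 58)/6 = -(-575)*((-83 - 170) - 58)/6 = -(-575)*(-253 - 58)/6 = -(-575)*(-311)/6 = -1/6*178825 = -178825/6 ≈ -29804.)
1/B = 1/(-178825/6) = -6/178825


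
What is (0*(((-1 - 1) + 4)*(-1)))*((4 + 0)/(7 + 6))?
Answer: 0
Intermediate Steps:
(0*(((-1 - 1) + 4)*(-1)))*((4 + 0)/(7 + 6)) = (0*((-2 + 4)*(-1)))*(4/13) = (0*(2*(-1)))*(4*(1/13)) = (0*(-2))*(4/13) = 0*(4/13) = 0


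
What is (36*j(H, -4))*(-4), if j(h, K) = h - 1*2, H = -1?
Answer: 432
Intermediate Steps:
j(h, K) = -2 + h (j(h, K) = h - 2 = -2 + h)
(36*j(H, -4))*(-4) = (36*(-2 - 1))*(-4) = (36*(-3))*(-4) = -108*(-4) = 432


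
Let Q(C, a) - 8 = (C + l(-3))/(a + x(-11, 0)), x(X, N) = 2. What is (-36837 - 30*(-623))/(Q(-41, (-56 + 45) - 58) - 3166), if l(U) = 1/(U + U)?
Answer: 7295094/1269269 ≈ 5.7475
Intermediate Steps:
l(U) = 1/(2*U)
Q(C, a) = 8 + (-⅙ + C)/(2 + a) (Q(C, a) = 8 + (C + (½)/(-3))/(a + 2) = 8 + (C + (½)*(-⅓))/(2 + a) = 8 + (C - ⅙)/(2 + a) = 8 + (-⅙ + C)/(2 + a))
(-36837 - 30*(-623))/(Q(-41, (-56 + 45) - 58) - 3166) = (-36837 - 30*(-623))/((95/6 - 41 + 8*((-56 + 45) - 58))/(2 + ((-56 + 45) - 58)) - 3166) = (-36837 + 18690)/((95/6 - 41 + 8*(-11 - 58))/(2 + (-11 - 58)) - 3166) = -18147/((95/6 - 41 + 8*(-69))/(2 - 69) - 3166) = -18147/((95/6 - 41 - 552)/(-67) - 3166) = -18147/(-1/67*(-3463/6) - 3166) = -18147/(3463/402 - 3166) = -18147/(-1269269/402) = -18147*(-402/1269269) = 7295094/1269269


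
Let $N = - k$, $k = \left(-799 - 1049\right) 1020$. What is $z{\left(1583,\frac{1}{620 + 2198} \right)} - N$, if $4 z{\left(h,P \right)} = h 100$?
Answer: $-1845385$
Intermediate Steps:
$k = -1884960$ ($k = \left(-1848\right) 1020 = -1884960$)
$z{\left(h,P \right)} = 25 h$ ($z{\left(h,P \right)} = \frac{h 100}{4} = \frac{100 h}{4} = 25 h$)
$N = 1884960$ ($N = \left(-1\right) \left(-1884960\right) = 1884960$)
$z{\left(1583,\frac{1}{620 + 2198} \right)} - N = 25 \cdot 1583 - 1884960 = 39575 - 1884960 = -1845385$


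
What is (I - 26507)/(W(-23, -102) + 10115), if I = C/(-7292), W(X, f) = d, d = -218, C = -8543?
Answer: -193280501/72168924 ≈ -2.6782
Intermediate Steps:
W(X, f) = -218
I = 8543/7292 (I = -8543/(-7292) = -8543*(-1/7292) = 8543/7292 ≈ 1.1716)
(I - 26507)/(W(-23, -102) + 10115) = (8543/7292 - 26507)/(-218 + 10115) = -193280501/7292/9897 = -193280501/7292*1/9897 = -193280501/72168924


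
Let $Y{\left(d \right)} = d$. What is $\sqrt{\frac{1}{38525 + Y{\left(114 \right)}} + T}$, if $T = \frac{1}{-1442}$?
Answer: $\frac{3 i \sqrt{230280171254}}{55717438} \approx 0.025838 i$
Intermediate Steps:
$T = - \frac{1}{1442} \approx -0.00069348$
$\sqrt{\frac{1}{38525 + Y{\left(114 \right)}} + T} = \sqrt{\frac{1}{38525 + 114} - \frac{1}{1442}} = \sqrt{\frac{1}{38639} - \frac{1}{1442}} = \sqrt{- \frac{37197}{55717438}} = \frac{3 i \sqrt{230280171254}}{55717438}$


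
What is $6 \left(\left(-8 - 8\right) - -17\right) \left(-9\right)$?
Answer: $-54$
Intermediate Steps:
$6 \left(\left(-8 - 8\right) - -17\right) \left(-9\right) = 6 \left(\left(-8 - 8\right) + 17\right) \left(-9\right) = 6 \left(-16 + 17\right) \left(-9\right) = 6 \cdot 1 \left(-9\right) = 6 \left(-9\right) = -54$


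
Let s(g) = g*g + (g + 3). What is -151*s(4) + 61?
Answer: -3412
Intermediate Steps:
s(g) = 3 + g + g² (s(g) = g² + (3 + g) = 3 + g + g²)
-151*s(4) + 61 = -151*(3 + 4 + 4²) + 61 = -151*(3 + 4 + 16) + 61 = -151*23 + 61 = -3473 + 61 = -3412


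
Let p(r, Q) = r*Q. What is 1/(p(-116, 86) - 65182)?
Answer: -1/75158 ≈ -1.3305e-5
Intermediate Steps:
p(r, Q) = Q*r
1/(p(-116, 86) - 65182) = 1/(86*(-116) - 65182) = 1/(-9976 - 65182) = 1/(-75158) = -1/75158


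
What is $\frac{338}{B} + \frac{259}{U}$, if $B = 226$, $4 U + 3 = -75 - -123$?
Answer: $\frac{124673}{5085} \approx 24.518$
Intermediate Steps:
$U = \frac{45}{4}$ ($U = - \frac{3}{4} + \frac{-75 - -123}{4} = - \frac{3}{4} + \frac{-75 + 123}{4} = - \frac{3}{4} + \frac{1}{4} \cdot 48 = - \frac{3}{4} + 12 = \frac{45}{4} \approx 11.25$)
$\frac{338}{B} + \frac{259}{U} = \frac{338}{226} + \frac{259}{\frac{45}{4}} = 338 \cdot \frac{1}{226} + 259 \cdot \frac{4}{45} = \frac{169}{113} + \frac{1036}{45} = \frac{124673}{5085}$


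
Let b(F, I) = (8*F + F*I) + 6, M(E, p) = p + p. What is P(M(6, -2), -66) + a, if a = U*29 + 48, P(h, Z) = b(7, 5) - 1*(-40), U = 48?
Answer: 1577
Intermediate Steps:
M(E, p) = 2*p
b(F, I) = 6 + 8*F + F*I
P(h, Z) = 137 (P(h, Z) = (6 + 8*7 + 7*5) - 1*(-40) = (6 + 56 + 35) + 40 = 97 + 40 = 137)
a = 1440 (a = 48*29 + 48 = 1392 + 48 = 1440)
P(M(6, -2), -66) + a = 137 + 1440 = 1577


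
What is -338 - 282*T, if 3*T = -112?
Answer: 10190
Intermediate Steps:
T = -112/3 (T = (⅓)*(-112) = -112/3 ≈ -37.333)
-338 - 282*T = -338 - 282*(-112/3) = -338 + 10528 = 10190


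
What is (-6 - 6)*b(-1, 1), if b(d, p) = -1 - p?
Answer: 24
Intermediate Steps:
(-6 - 6)*b(-1, 1) = (-6 - 6)*(-1 - 1*1) = -12*(-1 - 1) = -12*(-2) = 24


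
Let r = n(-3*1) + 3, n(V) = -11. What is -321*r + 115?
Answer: 2683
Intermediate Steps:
r = -8 (r = -11 + 3 = -8)
-321*r + 115 = -321*(-8) + 115 = 2568 + 115 = 2683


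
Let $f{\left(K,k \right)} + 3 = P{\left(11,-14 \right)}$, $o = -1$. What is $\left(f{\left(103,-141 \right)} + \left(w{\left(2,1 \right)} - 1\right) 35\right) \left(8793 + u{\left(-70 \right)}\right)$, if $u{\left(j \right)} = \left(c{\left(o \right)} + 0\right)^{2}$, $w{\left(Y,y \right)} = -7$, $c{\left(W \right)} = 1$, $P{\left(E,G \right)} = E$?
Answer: $-2391968$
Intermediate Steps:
$f{\left(K,k \right)} = 8$ ($f{\left(K,k \right)} = -3 + 11 = 8$)
$u{\left(j \right)} = 1$ ($u{\left(j \right)} = \left(1 + 0\right)^{2} = 1^{2} = 1$)
$\left(f{\left(103,-141 \right)} + \left(w{\left(2,1 \right)} - 1\right) 35\right) \left(8793 + u{\left(-70 \right)}\right) = \left(8 + \left(-7 - 1\right) 35\right) \left(8793 + 1\right) = \left(8 - 280\right) 8794 = \left(-272\right) 8794 = -2391968$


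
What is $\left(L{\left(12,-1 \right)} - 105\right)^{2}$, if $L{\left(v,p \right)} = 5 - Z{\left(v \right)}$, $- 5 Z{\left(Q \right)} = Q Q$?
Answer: $\frac{126736}{25} \approx 5069.4$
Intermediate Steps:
$Z{\left(Q \right)} = - \frac{Q^{2}}{5}$ ($Z{\left(Q \right)} = - \frac{Q Q}{5} = - \frac{Q^{2}}{5}$)
$L{\left(v,p \right)} = 5 + \frac{v^{2}}{5}$ ($L{\left(v,p \right)} = 5 - - \frac{v^{2}}{5} = 5 + \frac{v^{2}}{5}$)
$\left(L{\left(12,-1 \right)} - 105\right)^{2} = \left(\left(5 + \frac{12^{2}}{5}\right) - 105\right)^{2} = \left(\left(5 + \frac{1}{5} \cdot 144\right) - 105\right)^{2} = \left(\left(5 + \frac{144}{5}\right) - 105\right)^{2} = \left(\frac{169}{5} - 105\right)^{2} = \left(- \frac{356}{5}\right)^{2} = \frac{126736}{25}$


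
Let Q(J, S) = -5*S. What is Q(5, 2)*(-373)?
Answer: 3730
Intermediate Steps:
Q(5, 2)*(-373) = -5*2*(-373) = -10*(-373) = 3730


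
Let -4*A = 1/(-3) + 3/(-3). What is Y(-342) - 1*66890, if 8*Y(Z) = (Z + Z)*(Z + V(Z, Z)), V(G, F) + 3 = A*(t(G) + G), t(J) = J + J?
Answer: -16303/2 ≈ -8151.5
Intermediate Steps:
A = ⅓ (A = -(1/(-3) + 3/(-3))/4 = -(1*(-⅓) + 3*(-⅓))/4 = -(-⅓ - 1)/4 = -¼*(-4/3) = ⅓ ≈ 0.33333)
t(J) = 2*J
V(G, F) = -3 + G (V(G, F) = -3 + (2*G + G)/3 = -3 + (3*G)/3 = -3 + G)
Y(Z) = Z*(-3 + 2*Z)/4 (Y(Z) = ((Z + Z)*(Z + (-3 + Z)))/8 = ((2*Z)*(-3 + 2*Z))/8 = (2*Z*(-3 + 2*Z))/8 = Z*(-3 + 2*Z)/4)
Y(-342) - 1*66890 = (¼)*(-342)*(-3 + 2*(-342)) - 1*66890 = (¼)*(-342)*(-3 - 684) - 66890 = (¼)*(-342)*(-687) - 66890 = 117477/2 - 66890 = -16303/2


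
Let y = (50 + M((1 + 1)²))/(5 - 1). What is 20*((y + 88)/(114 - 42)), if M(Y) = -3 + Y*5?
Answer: 2095/72 ≈ 29.097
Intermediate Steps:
M(Y) = -3 + 5*Y
y = 67/4 (y = (50 + (-3 + 5*(1 + 1)²))/(5 - 1) = (50 + (-3 + 5*2²))/4 = (50 + (-3 + 5*4))*(¼) = (50 + (-3 + 20))*(¼) = (50 + 17)*(¼) = 67*(¼) = 67/4 ≈ 16.750)
20*((y + 88)/(114 - 42)) = 20*((67/4 + 88)/(114 - 42)) = 20*((419/4)/72) = 20*((419/4)*(1/72)) = 20*(419/288) = 2095/72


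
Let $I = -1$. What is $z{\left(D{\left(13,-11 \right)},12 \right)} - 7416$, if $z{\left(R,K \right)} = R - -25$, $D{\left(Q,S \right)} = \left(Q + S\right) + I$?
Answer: $-7390$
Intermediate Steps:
$D{\left(Q,S \right)} = -1 + Q + S$ ($D{\left(Q,S \right)} = \left(Q + S\right) - 1 = -1 + Q + S$)
$z{\left(R,K \right)} = 25 + R$ ($z{\left(R,K \right)} = R + 25 = 25 + R$)
$z{\left(D{\left(13,-11 \right)},12 \right)} - 7416 = \left(25 - -1\right) - 7416 = \left(25 + 1\right) - 7416 = 26 - 7416 = -7390$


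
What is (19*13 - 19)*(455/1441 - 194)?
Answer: -63634572/1441 ≈ -44160.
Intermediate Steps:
(19*13 - 19)*(455/1441 - 194) = (247 - 19)*(455*(1/1441) - 194) = 228*(455/1441 - 194) = 228*(-279099/1441) = -63634572/1441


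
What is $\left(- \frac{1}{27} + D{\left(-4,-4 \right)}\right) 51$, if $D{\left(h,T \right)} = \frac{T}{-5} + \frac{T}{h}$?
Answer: $\frac{4046}{45} \approx 89.911$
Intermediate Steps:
$D{\left(h,T \right)} = - \frac{T}{5} + \frac{T}{h}$ ($D{\left(h,T \right)} = T \left(- \frac{1}{5}\right) + \frac{T}{h} = - \frac{T}{5} + \frac{T}{h}$)
$\left(- \frac{1}{27} + D{\left(-4,-4 \right)}\right) 51 = \left(- \frac{1}{27} - \left(- \frac{4}{5} + \frac{4}{-4}\right)\right) 51 = \left(\left(-1\right) \frac{1}{27} + \left(\frac{4}{5} - -1\right)\right) 51 = \left(- \frac{1}{27} + \left(\frac{4}{5} + 1\right)\right) 51 = \left(- \frac{1}{27} + \frac{9}{5}\right) 51 = \frac{238}{135} \cdot 51 = \frac{4046}{45}$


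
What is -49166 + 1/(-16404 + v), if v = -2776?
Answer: -943003881/19180 ≈ -49166.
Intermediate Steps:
-49166 + 1/(-16404 + v) = -49166 + 1/(-16404 - 2776) = -49166 + 1/(-19180) = -49166 - 1/19180 = -943003881/19180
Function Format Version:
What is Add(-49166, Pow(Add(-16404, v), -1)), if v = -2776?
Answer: Rational(-943003881, 19180) ≈ -49166.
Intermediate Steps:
Add(-49166, Pow(Add(-16404, v), -1)) = Add(-49166, Pow(Add(-16404, -2776), -1)) = Add(-49166, Pow(-19180, -1)) = Add(-49166, Rational(-1, 19180)) = Rational(-943003881, 19180)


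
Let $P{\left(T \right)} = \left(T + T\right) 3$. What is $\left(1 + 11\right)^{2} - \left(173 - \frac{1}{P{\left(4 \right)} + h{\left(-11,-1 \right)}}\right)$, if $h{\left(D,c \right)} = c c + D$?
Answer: $- \frac{405}{14} \approx -28.929$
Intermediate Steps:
$P{\left(T \right)} = 6 T$ ($P{\left(T \right)} = 2 T 3 = 6 T$)
$h{\left(D,c \right)} = D + c^{2}$ ($h{\left(D,c \right)} = c^{2} + D = D + c^{2}$)
$\left(1 + 11\right)^{2} - \left(173 - \frac{1}{P{\left(4 \right)} + h{\left(-11,-1 \right)}}\right) = \left(1 + 11\right)^{2} - \left(173 - \frac{1}{6 \cdot 4 - \left(11 - \left(-1\right)^{2}\right)}\right) = 12^{2} - \left(173 - \frac{1}{24 + \left(-11 + 1\right)}\right) = 144 - \left(173 - \frac{1}{24 - 10}\right) = 144 - \left(173 - \frac{1}{14}\right) = 144 + \left(-173 + \frac{1}{14}\right) = 144 - \frac{2421}{14} = - \frac{405}{14}$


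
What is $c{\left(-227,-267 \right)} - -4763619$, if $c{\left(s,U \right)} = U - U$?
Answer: $4763619$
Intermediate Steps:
$c{\left(s,U \right)} = 0$
$c{\left(-227,-267 \right)} - -4763619 = 0 - -4763619 = 0 + 4763619 = 4763619$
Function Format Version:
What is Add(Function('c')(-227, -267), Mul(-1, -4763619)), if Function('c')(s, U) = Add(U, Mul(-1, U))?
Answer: 4763619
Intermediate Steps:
Function('c')(s, U) = 0
Add(Function('c')(-227, -267), Mul(-1, -4763619)) = Add(0, Mul(-1, -4763619)) = Add(0, 4763619) = 4763619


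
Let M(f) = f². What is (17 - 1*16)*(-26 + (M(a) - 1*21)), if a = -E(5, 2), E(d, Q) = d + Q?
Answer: 2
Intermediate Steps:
E(d, Q) = Q + d
a = -7 (a = -(2 + 5) = -1*7 = -7)
(17 - 1*16)*(-26 + (M(a) - 1*21)) = (17 - 1*16)*(-26 + ((-7)² - 1*21)) = (17 - 16)*(-26 + (49 - 21)) = 1*(-26 + 28) = 1*2 = 2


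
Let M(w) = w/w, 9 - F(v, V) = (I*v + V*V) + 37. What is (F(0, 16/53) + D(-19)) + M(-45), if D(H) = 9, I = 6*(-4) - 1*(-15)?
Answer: -50818/2809 ≈ -18.091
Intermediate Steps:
I = -9 (I = -24 + 15 = -9)
F(v, V) = -28 - V² + 9*v (F(v, V) = 9 - ((-9*v + V*V) + 37) = 9 - ((-9*v + V²) + 37) = 9 - ((V² - 9*v) + 37) = 9 - (37 + V² - 9*v) = 9 + (-37 - V² + 9*v) = -28 - V² + 9*v)
M(w) = 1
(F(0, 16/53) + D(-19)) + M(-45) = ((-28 - (16/53)² + 9*0) + 9) + 1 = ((-28 - (16*(1/53))² + 0) + 9) + 1 = ((-28 - (16/53)² + 0) + 9) + 1 = ((-28 - 1*256/2809 + 0) + 9) + 1 = ((-28 - 256/2809 + 0) + 9) + 1 = (-78908/2809 + 9) + 1 = -53627/2809 + 1 = -50818/2809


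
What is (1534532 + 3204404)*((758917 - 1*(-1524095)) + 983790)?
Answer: 15481165602672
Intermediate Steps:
(1534532 + 3204404)*((758917 - 1*(-1524095)) + 983790) = 4738936*((758917 + 1524095) + 983790) = 4738936*(2283012 + 983790) = 4738936*3266802 = 15481165602672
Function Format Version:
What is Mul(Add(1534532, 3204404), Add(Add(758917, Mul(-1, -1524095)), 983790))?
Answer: 15481165602672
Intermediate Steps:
Mul(Add(1534532, 3204404), Add(Add(758917, Mul(-1, -1524095)), 983790)) = Mul(4738936, Add(Add(758917, 1524095), 983790)) = Mul(4738936, Add(2283012, 983790)) = Mul(4738936, 3266802) = 15481165602672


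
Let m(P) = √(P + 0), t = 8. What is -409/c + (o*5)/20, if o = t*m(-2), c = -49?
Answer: 409/49 + 2*I*√2 ≈ 8.3469 + 2.8284*I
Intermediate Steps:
m(P) = √P
o = 8*I*√2 (o = 8*√(-2) = 8*(I*√2) = 8*I*√2 ≈ 11.314*I)
-409/c + (o*5)/20 = -409/(-49) + ((8*I*√2)*5)/20 = -409*(-1/49) + (40*I*√2)*(1/20) = 409/49 + 2*I*√2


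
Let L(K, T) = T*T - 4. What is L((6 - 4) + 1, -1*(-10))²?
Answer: 9216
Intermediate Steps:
L(K, T) = -4 + T² (L(K, T) = T² - 4 = -4 + T²)
L((6 - 4) + 1, -1*(-10))² = (-4 + (-1*(-10))²)² = (-4 + 10²)² = (-4 + 100)² = 96² = 9216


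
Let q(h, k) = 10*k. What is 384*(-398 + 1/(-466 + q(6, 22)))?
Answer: -6266176/41 ≈ -1.5283e+5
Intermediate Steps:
384*(-398 + 1/(-466 + q(6, 22))) = 384*(-398 + 1/(-466 + 10*22)) = 384*(-398 + 1/(-466 + 220)) = 384*(-398 + 1/(-246)) = 384*(-398 - 1/246) = 384*(-97909/246) = -6266176/41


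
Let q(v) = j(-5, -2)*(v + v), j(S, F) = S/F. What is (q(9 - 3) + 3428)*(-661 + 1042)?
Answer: 1317498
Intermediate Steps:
q(v) = 5*v (q(v) = (-5/(-2))*(v + v) = (-5*(-½))*(2*v) = 5*(2*v)/2 = 5*v)
(q(9 - 3) + 3428)*(-661 + 1042) = (5*(9 - 3) + 3428)*(-661 + 1042) = (5*6 + 3428)*381 = (30 + 3428)*381 = 3458*381 = 1317498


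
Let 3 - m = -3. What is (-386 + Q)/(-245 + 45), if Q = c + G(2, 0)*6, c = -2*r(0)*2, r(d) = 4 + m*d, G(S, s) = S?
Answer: 39/20 ≈ 1.9500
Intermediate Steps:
m = 6 (m = 3 - 1*(-3) = 3 + 3 = 6)
r(d) = 4 + 6*d
c = -16 (c = -2*(4 + 6*0)*2 = -2*(4 + 0)*2 = -2*4*2 = -8*2 = -16)
Q = -4 (Q = -16 + 2*6 = -16 + 12 = -4)
(-386 + Q)/(-245 + 45) = (-386 - 4)/(-245 + 45) = -390/(-200) = -390*(-1/200) = 39/20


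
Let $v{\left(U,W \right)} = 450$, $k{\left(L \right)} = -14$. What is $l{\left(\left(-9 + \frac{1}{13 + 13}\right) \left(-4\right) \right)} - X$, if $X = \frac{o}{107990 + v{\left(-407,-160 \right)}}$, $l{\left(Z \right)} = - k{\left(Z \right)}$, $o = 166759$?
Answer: $\frac{1351401}{108440} \approx 12.462$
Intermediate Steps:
$l{\left(Z \right)} = 14$ ($l{\left(Z \right)} = \left(-1\right) \left(-14\right) = 14$)
$X = \frac{166759}{108440}$ ($X = \frac{166759}{107990 + 450} = \frac{166759}{108440} \approx 1.5378$)
$l{\left(\left(-9 + \frac{1}{13 + 13}\right) \left(-4\right) \right)} - X = 14 - \frac{166759}{108440} = \frac{1351401}{108440}$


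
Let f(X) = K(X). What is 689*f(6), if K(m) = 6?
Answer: 4134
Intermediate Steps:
f(X) = 6
689*f(6) = 689*6 = 4134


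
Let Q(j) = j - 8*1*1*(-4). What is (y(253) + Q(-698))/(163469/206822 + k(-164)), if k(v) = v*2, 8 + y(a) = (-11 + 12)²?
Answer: 139191206/67674147 ≈ 2.0568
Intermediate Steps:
y(a) = -7 (y(a) = -8 + (-11 + 12)² = -8 + 1² = -8 + 1 = -7)
k(v) = 2*v
Q(j) = 32 + j (Q(j) = j - 8*(-4) = j + 32 = 32 + j)
(y(253) + Q(-698))/(163469/206822 + k(-164)) = (-7 + (32 - 698))/(163469/206822 + 2*(-164)) = (-7 - 666)/(163469*(1/206822) - 328) = -673/(163469/206822 - 328) = -673/(-67674147/206822) = -673*(-206822/67674147) = 139191206/67674147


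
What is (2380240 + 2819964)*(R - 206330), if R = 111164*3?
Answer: 661268341048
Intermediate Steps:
R = 333492
(2380240 + 2819964)*(R - 206330) = (2380240 + 2819964)*(333492 - 206330) = 5200204*127162 = 661268341048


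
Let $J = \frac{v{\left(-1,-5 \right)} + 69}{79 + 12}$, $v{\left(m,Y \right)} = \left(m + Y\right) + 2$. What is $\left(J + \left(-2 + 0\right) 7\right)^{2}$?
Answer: $\frac{8649}{49} \approx 176.51$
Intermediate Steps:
$v{\left(m,Y \right)} = 2 + Y + m$ ($v{\left(m,Y \right)} = \left(Y + m\right) + 2 = 2 + Y + m$)
$J = \frac{5}{7}$ ($J = \frac{\left(2 - 5 - 1\right) + 69}{79 + 12} = \frac{-4 + 69}{91} = 65 \cdot \frac{1}{91} = \frac{5}{7} \approx 0.71429$)
$\left(J + \left(-2 + 0\right) 7\right)^{2} = \left(\frac{5}{7} + \left(-2 + 0\right) 7\right)^{2} = \left(\frac{5}{7} - 14\right)^{2} = \left(- \frac{93}{7}\right)^{2} = \frac{8649}{49}$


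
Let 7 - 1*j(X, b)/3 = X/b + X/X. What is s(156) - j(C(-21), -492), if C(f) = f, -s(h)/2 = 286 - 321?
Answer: 8549/164 ≈ 52.128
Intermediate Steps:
s(h) = 70 (s(h) = -2*(286 - 321) = -2*(-35) = 70)
j(X, b) = 18 - 3*X/b (j(X, b) = 21 - 3*(X/b + X/X) = 21 - 3*(X/b + 1) = 21 - 3*(1 + X/b) = 21 + (-3 - 3*X/b) = 18 - 3*X/b)
s(156) - j(C(-21), -492) = 70 - (18 - 3*(-21)/(-492)) = 70 - (18 - 3*(-21)*(-1/492)) = 70 - (18 - 21/164) = 70 - 1*2931/164 = 70 - 2931/164 = 8549/164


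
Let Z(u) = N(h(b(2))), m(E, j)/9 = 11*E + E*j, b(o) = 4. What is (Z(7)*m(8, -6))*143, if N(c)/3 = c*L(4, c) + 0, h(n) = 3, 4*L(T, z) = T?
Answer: 463320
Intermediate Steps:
L(T, z) = T/4
N(c) = 3*c (N(c) = 3*(c*((1/4)*4) + 0) = 3*(c*1 + 0) = 3*(c + 0) = 3*c)
m(E, j) = 99*E + 9*E*j (m(E, j) = 9*(11*E + E*j) = 99*E + 9*E*j)
Z(u) = 9 (Z(u) = 3*3 = 9)
(Z(7)*m(8, -6))*143 = (9*(9*8*(11 - 6)))*143 = (9*(9*8*5))*143 = (9*360)*143 = 3240*143 = 463320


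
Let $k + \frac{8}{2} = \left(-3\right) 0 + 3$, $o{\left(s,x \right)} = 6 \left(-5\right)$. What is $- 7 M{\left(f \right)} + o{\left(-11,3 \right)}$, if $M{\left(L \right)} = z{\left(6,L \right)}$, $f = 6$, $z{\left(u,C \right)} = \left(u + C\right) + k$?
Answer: $-107$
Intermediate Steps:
$o{\left(s,x \right)} = -30$
$k = -1$ ($k = -4 + \left(\left(-3\right) 0 + 3\right) = -4 + \left(0 + 3\right) = -4 + 3 = -1$)
$z{\left(u,C \right)} = -1 + C + u$ ($z{\left(u,C \right)} = \left(u + C\right) - 1 = \left(C + u\right) - 1 = -1 + C + u$)
$M{\left(L \right)} = 5 + L$ ($M{\left(L \right)} = -1 + L + 6 = 5 + L$)
$- 7 M{\left(f \right)} + o{\left(-11,3 \right)} = - 7 \left(5 + 6\right) - 30 = \left(-7\right) 11 - 30 = -77 - 30 = -107$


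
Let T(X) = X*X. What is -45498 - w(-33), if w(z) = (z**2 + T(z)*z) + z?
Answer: -10617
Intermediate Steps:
T(X) = X**2
w(z) = z + z**2 + z**3 (w(z) = (z**2 + z**2*z) + z = (z**2 + z**3) + z = z + z**2 + z**3)
-45498 - w(-33) = -45498 - (-33)*(1 - 33 + (-33)**2) = -45498 - (-33)*(1 - 33 + 1089) = -45498 - (-33)*1057 = -45498 - 1*(-34881) = -45498 + 34881 = -10617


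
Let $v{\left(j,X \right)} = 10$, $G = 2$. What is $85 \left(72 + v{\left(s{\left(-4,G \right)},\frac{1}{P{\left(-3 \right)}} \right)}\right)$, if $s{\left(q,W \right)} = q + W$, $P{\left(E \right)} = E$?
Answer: $6970$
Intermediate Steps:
$s{\left(q,W \right)} = W + q$
$85 \left(72 + v{\left(s{\left(-4,G \right)},\frac{1}{P{\left(-3 \right)}} \right)}\right) = 85 \left(72 + 10\right) = 85 \cdot 82 = 6970$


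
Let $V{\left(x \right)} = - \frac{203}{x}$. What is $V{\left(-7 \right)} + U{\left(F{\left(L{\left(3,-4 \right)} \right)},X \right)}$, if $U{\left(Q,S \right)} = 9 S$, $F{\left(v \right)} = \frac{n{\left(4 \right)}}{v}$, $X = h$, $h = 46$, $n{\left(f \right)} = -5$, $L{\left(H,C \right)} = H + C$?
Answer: $443$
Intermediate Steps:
$L{\left(H,C \right)} = C + H$
$X = 46$
$F{\left(v \right)} = - \frac{5}{v}$
$V{\left(-7 \right)} + U{\left(F{\left(L{\left(3,-4 \right)} \right)},X \right)} = - \frac{203}{-7} + 9 \cdot 46 = \left(-203\right) \left(- \frac{1}{7}\right) + 414 = 29 + 414 = 443$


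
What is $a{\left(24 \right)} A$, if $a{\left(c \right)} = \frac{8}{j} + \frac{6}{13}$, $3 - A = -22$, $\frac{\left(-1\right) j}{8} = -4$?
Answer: $\frac{925}{52} \approx 17.788$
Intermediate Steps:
$j = 32$ ($j = \left(-8\right) \left(-4\right) = 32$)
$A = 25$ ($A = 3 - -22 = 3 + 22 = 25$)
$a{\left(c \right)} = \frac{37}{52}$ ($a{\left(c \right)} = \frac{8}{32} + \frac{6}{13} = 8 \cdot \frac{1}{32} + 6 \cdot \frac{1}{13} = \frac{1}{4} + \frac{6}{13} = \frac{37}{52}$)
$a{\left(24 \right)} A = \frac{37}{52} \cdot 25 = \frac{925}{52}$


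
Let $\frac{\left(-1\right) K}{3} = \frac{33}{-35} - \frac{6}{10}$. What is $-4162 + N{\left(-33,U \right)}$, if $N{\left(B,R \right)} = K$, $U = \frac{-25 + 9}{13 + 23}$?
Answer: $- \frac{145508}{35} \approx -4157.4$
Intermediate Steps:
$U = - \frac{4}{9}$ ($U = - \frac{16}{36} = \left(-16\right) \frac{1}{36} = - \frac{4}{9} \approx -0.44444$)
$K = \frac{162}{35}$ ($K = - 3 \left(\frac{33}{-35} - \frac{6}{10}\right) = - 3 \left(33 \left(- \frac{1}{35}\right) - \frac{3}{5}\right) = - 3 \left(- \frac{33}{35} - \frac{3}{5}\right) = \left(-3\right) \left(- \frac{54}{35}\right) = \frac{162}{35} \approx 4.6286$)
$N{\left(B,R \right)} = \frac{162}{35}$
$-4162 + N{\left(-33,U \right)} = -4162 + \frac{162}{35} = - \frac{145508}{35}$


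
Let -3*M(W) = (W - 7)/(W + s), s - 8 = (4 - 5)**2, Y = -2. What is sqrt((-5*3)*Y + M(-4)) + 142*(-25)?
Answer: -3550 + sqrt(6915)/15 ≈ -3544.5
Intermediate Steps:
s = 9 (s = 8 + (4 - 5)**2 = 8 + (-1)**2 = 8 + 1 = 9)
M(W) = -(-7 + W)/(3*(9 + W)) (M(W) = -(W - 7)/(3*(W + 9)) = -(-7 + W)/(3*(9 + W)))
sqrt((-5*3)*Y + M(-4)) + 142*(-25) = sqrt(-5*3*(-2) + (7 - 1*(-4))/(3*(9 - 4))) + 142*(-25) = sqrt(-15*(-2) + (1/3)*(7 + 4)/5) - 3550 = sqrt(30 + (1/3)*(1/5)*11) - 3550 = sqrt(30 + 11/15) - 3550 = sqrt(461/15) - 3550 = sqrt(6915)/15 - 3550 = -3550 + sqrt(6915)/15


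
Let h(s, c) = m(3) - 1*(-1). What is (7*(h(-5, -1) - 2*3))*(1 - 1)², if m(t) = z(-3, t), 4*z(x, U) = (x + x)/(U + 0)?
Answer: 0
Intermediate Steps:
z(x, U) = x/(2*U) (z(x, U) = ((x + x)/(U + 0))/4 = ((2*x)/U)/4 = (2*x/U)/4 = x/(2*U))
m(t) = -3/(2*t) (m(t) = (½)*(-3)/t = -3/(2*t))
h(s, c) = ½ (h(s, c) = -3/2/3 - 1*(-1) = -3/2*⅓ + 1 = -½ + 1 = ½)
(7*(h(-5, -1) - 2*3))*(1 - 1)² = (7*(½ - 2*3))*(1 - 1)² = (7*(½ - 1*6))*0² = (7*(½ - 6))*0 = (7*(-11/2))*0 = -77/2*0 = 0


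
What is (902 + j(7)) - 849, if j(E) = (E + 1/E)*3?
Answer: 521/7 ≈ 74.429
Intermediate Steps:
j(E) = 3*E + 3/E
(902 + j(7)) - 849 = (902 + (3*7 + 3/7)) - 849 = (902 + (21 + 3*(⅐))) - 849 = (902 + (21 + 3/7)) - 849 = (902 + 150/7) - 849 = 6464/7 - 849 = 521/7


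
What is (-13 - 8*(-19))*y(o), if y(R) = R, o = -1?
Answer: -139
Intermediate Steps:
(-13 - 8*(-19))*y(o) = (-13 - 8*(-19))*(-1) = (-13 + 152)*(-1) = 139*(-1) = -139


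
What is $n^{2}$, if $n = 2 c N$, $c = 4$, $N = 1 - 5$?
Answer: $1024$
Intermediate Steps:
$N = -4$
$n = -32$ ($n = 2 \cdot 4 \left(-4\right) = 8 \left(-4\right) = -32$)
$n^{2} = \left(-32\right)^{2} = 1024$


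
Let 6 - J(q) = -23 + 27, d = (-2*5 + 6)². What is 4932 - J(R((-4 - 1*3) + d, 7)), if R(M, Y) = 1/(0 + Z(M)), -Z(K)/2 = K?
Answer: 4930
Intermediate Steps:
Z(K) = -2*K
d = 16 (d = (-10 + 6)² = (-4)² = 16)
R(M, Y) = -1/(2*M) (R(M, Y) = 1/(0 - 2*M) = 1/(-2*M) = -1/(2*M))
J(q) = 2 (J(q) = 6 - (-23 + 27) = 6 - 1*4 = 6 - 4 = 2)
4932 - J(R((-4 - 1*3) + d, 7)) = 4932 - 1*2 = 4932 - 2 = 4930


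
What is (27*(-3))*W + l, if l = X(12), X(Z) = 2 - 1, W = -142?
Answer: 11503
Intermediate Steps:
X(Z) = 1
l = 1
(27*(-3))*W + l = (27*(-3))*(-142) + 1 = -81*(-142) + 1 = 11502 + 1 = 11503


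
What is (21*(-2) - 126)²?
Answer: 28224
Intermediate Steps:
(21*(-2) - 126)² = (-42 - 126)² = (-168)² = 28224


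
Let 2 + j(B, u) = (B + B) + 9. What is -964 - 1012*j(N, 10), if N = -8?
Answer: 8144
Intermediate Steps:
j(B, u) = 7 + 2*B (j(B, u) = -2 + ((B + B) + 9) = -2 + (2*B + 9) = -2 + (9 + 2*B) = 7 + 2*B)
-964 - 1012*j(N, 10) = -964 - 1012*(7 + 2*(-8)) = -964 - 1012*(7 - 16) = -964 - 1012*(-9) = -964 + 9108 = 8144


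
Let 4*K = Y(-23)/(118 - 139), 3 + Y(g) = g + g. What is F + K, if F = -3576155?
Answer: -42913853/12 ≈ -3.5762e+6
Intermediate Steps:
Y(g) = -3 + 2*g (Y(g) = -3 + (g + g) = -3 + 2*g)
K = 7/12 (K = ((-3 + 2*(-23))/(118 - 139))/4 = ((-3 - 46)/(-21))/4 = (-1/21*(-49))/4 = (1/4)*(7/3) = 7/12 ≈ 0.58333)
F + K = -3576155 + 7/12 = -42913853/12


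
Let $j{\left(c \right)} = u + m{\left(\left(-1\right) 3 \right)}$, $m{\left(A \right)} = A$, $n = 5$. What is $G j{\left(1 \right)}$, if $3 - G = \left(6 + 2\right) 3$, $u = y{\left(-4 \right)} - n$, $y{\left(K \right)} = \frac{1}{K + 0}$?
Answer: $\frac{693}{4} \approx 173.25$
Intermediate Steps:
$y{\left(K \right)} = \frac{1}{K}$
$u = - \frac{21}{4}$ ($u = \frac{1}{-4} - 5 = - \frac{1}{4} - 5 = - \frac{21}{4} \approx -5.25$)
$G = -21$ ($G = 3 - \left(6 + 2\right) 3 = 3 - 8 \cdot 3 = 3 - 24 = -21$)
$j{\left(c \right)} = - \frac{33}{4}$ ($j{\left(c \right)} = - \frac{21}{4} - 3 = - \frac{33}{4}$)
$G j{\left(1 \right)} = \left(-21\right) \left(- \frac{33}{4}\right) = \frac{693}{4}$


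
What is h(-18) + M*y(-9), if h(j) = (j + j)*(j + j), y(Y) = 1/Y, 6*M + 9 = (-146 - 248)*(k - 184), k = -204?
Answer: -82879/54 ≈ -1534.8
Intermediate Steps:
M = 152863/6 (M = -3/2 + ((-146 - 248)*(-204 - 184))/6 = -3/2 + (-394*(-388))/6 = -3/2 + (⅙)*152872 = -3/2 + 76436/3 = 152863/6 ≈ 25477.)
h(j) = 4*j² (h(j) = (2*j)*(2*j) = 4*j²)
h(-18) + M*y(-9) = 4*(-18)² + (152863/6)/(-9) = 4*324 + (152863/6)*(-⅑) = 1296 - 152863/54 = -82879/54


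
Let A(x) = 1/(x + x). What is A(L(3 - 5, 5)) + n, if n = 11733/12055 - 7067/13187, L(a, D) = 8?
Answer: 1271455461/2543508560 ≈ 0.49988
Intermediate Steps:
A(x) = 1/(2*x)
n = 69530386/158969285 (n = 11733*(1/12055) - 7067*1/13187 = 11733/12055 - 7067/13187 = 69530386/158969285 ≈ 0.43738)
A(L(3 - 5, 5)) + n = (1/2)/8 + 69530386/158969285 = (1/2)*(1/8) + 69530386/158969285 = 1/16 + 69530386/158969285 = 1271455461/2543508560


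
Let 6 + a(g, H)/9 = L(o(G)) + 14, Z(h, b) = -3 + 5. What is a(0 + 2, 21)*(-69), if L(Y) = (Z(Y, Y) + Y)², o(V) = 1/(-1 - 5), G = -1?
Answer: -28221/4 ≈ -7055.3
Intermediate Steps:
o(V) = -⅙ (o(V) = 1/(-6) = -⅙)
Z(h, b) = 2
L(Y) = (2 + Y)²
a(g, H) = 409/4 (a(g, H) = -54 + 9*((2 - ⅙)² + 14) = -54 + 9*((11/6)² + 14) = -54 + 9*(121/36 + 14) = -54 + 9*(625/36) = -54 + 625/4 = 409/4)
a(0 + 2, 21)*(-69) = (409/4)*(-69) = -28221/4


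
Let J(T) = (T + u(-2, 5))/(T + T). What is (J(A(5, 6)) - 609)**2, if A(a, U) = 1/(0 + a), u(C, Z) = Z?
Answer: 355216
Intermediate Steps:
A(a, U) = 1/a
J(T) = (5 + T)/(2*T) (J(T) = (T + 5)/(T + T) = (5 + T)/((2*T)) = (5 + T)*(1/(2*T)) = (5 + T)/(2*T))
(J(A(5, 6)) - 609)**2 = ((5 + 1/5)/(2*(1/5)) - 609)**2 = ((1/2)*5*(26/5) - 609)**2 = (13 - 609)**2 = (-596)**2 = 355216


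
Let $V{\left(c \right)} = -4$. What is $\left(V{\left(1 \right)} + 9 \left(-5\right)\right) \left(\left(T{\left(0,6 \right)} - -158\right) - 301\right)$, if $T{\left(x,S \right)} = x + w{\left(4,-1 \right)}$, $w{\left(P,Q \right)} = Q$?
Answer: $7056$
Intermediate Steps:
$T{\left(x,S \right)} = -1 + x$ ($T{\left(x,S \right)} = x - 1 = -1 + x$)
$\left(V{\left(1 \right)} + 9 \left(-5\right)\right) \left(\left(T{\left(0,6 \right)} - -158\right) - 301\right) = \left(-4 + 9 \left(-5\right)\right) \left(\left(\left(-1 + 0\right) - -158\right) - 301\right) = \left(-4 - 45\right) \left(\left(-1 + 158\right) - 301\right) = - 49 \left(157 - 301\right) = \left(-49\right) \left(-144\right) = 7056$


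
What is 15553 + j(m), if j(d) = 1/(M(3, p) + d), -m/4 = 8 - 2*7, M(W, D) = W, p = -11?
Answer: 419932/27 ≈ 15553.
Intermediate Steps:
m = 24 (m = -4*(8 - 2*7) = -4*(8 - 14) = -4*(-6) = 24)
j(d) = 1/(3 + d)
15553 + j(m) = 15553 + 1/(3 + 24) = 15553 + 1/27 = 419932/27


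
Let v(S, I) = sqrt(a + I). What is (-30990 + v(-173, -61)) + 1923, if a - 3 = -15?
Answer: -29067 + I*sqrt(73) ≈ -29067.0 + 8.544*I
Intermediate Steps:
a = -12 (a = 3 - 15 = -12)
v(S, I) = sqrt(-12 + I)
(-30990 + v(-173, -61)) + 1923 = (-30990 + sqrt(-12 - 61)) + 1923 = (-30990 + sqrt(-73)) + 1923 = (-30990 + I*sqrt(73)) + 1923 = -29067 + I*sqrt(73)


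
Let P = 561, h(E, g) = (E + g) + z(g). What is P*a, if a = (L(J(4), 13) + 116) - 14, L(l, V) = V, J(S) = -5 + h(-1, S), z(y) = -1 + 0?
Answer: 64515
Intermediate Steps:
z(y) = -1
h(E, g) = -1 + E + g (h(E, g) = (E + g) - 1 = -1 + E + g)
J(S) = -7 + S (J(S) = -5 + (-1 - 1 + S) = -5 + (-2 + S) = -7 + S)
a = 115 (a = (13 + 116) - 14 = 129 - 14 = 115)
P*a = 561*115 = 64515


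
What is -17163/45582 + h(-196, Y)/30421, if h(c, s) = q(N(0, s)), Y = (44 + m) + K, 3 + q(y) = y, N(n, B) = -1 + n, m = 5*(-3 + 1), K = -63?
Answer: -174099317/462216674 ≈ -0.37666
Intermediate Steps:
m = -10 (m = 5*(-2) = -10)
q(y) = -3 + y
Y = -29 (Y = (44 - 10) - 63 = 34 - 63 = -29)
h(c, s) = -4 (h(c, s) = -3 + (-1 + 0) = -3 - 1 = -4)
-17163/45582 + h(-196, Y)/30421 = -17163/45582 - 4/30421 = -17163*1/45582 - 4*1/30421 = -5721/15194 - 4/30421 = -174099317/462216674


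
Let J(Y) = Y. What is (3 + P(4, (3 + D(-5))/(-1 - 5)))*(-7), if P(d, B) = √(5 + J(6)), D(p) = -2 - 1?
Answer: -21 - 7*√11 ≈ -44.216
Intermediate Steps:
D(p) = -3
P(d, B) = √11 (P(d, B) = √(5 + 6) = √11)
(3 + P(4, (3 + D(-5))/(-1 - 5)))*(-7) = (3 + √11)*(-7) = -21 - 7*√11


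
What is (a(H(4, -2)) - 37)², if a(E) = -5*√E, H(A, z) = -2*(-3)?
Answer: 1519 + 370*√6 ≈ 2425.3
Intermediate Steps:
H(A, z) = 6
(a(H(4, -2)) - 37)² = (-5*√6 - 37)² = (-37 - 5*√6)²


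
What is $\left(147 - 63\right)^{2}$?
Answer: $7056$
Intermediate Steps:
$\left(147 - 63\right)^{2} = 84^{2} = 7056$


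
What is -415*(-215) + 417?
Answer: 89642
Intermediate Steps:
-415*(-215) + 417 = 89225 + 417 = 89642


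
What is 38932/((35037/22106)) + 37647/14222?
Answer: 12241210161763/498296214 ≈ 24566.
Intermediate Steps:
38932/((35037/22106)) + 37647/14222 = 38932/((35037*(1/22106))) + 37647*(1/14222) = 38932/(35037/22106) + 37647/14222 = 38932*(22106/35037) + 37647/14222 = 860630792/35037 + 37647/14222 = 12241210161763/498296214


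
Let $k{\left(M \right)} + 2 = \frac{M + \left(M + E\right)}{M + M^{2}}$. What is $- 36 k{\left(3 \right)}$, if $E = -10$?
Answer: $84$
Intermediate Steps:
$k{\left(M \right)} = -2 + \frac{-10 + 2 M}{M + M^{2}}$ ($k{\left(M \right)} = -2 + \frac{M + \left(M - 10\right)}{M + M^{2}} = -2 + \frac{M + \left(-10 + M\right)}{M + M^{2}} = -2 + \frac{-10 + 2 M}{M + M^{2}}$)
$- 36 k{\left(3 \right)} = - 36 \frac{2 \left(-5 - 3^{2}\right)}{3 \left(1 + 3\right)} = - 36 \cdot 2 \cdot \frac{1}{3} \cdot \frac{1}{4} \left(-5 - 9\right) = - 36 \cdot 2 \cdot \frac{1}{3} \cdot \frac{1}{4} \left(-14\right) = \left(-36\right) \left(- \frac{7}{3}\right) = 84$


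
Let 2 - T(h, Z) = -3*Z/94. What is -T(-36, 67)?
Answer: -389/94 ≈ -4.1383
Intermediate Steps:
T(h, Z) = 2 + 3*Z/94 (T(h, Z) = 2 - (-3*Z)/94 = 2 - (-3)*Z/94 = 2 + 3*Z/94)
-T(-36, 67) = -(2 + (3/94)*67) = -(2 + 201/94) = -1*389/94 = -389/94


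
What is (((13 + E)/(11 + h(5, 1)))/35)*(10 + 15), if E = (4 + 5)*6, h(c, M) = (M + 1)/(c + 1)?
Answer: 1005/238 ≈ 4.2227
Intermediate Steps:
h(c, M) = (1 + M)/(1 + c)
E = 54 (E = 9*6 = 54)
(((13 + E)/(11 + h(5, 1)))/35)*(10 + 15) = (((13 + 54)/(11 + (1 + 1)/(1 + 5)))/35)*(10 + 15) = ((67/(11 + 2/6))*(1/35))*25 = ((67/(11 + (⅙)*2))*(1/35))*25 = ((67/(11 + ⅓))*(1/35))*25 = ((67/(34/3))*(1/35))*25 = ((67*(3/34))*(1/35))*25 = ((201/34)*(1/35))*25 = (201/1190)*25 = 1005/238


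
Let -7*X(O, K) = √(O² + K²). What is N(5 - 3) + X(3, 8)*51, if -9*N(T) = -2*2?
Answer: 4/9 - 51*√73/7 ≈ -61.805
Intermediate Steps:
N(T) = 4/9 (N(T) = -(-2)*2/9 = -⅑*(-4) = 4/9)
X(O, K) = -√(K² + O²)/7 (X(O, K) = -√(O² + K²)/7 = -√(K² + O²)/7)
N(5 - 3) + X(3, 8)*51 = 4/9 - √(8² + 3²)/7*51 = 4/9 - √(64 + 9)/7*51 = 4/9 - √73/7*51 = 4/9 - 51*√73/7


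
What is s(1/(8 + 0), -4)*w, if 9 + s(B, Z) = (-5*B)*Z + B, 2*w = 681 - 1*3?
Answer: -17289/8 ≈ -2161.1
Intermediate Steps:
w = 339 (w = (681 - 1*3)/2 = (681 - 3)/2 = (½)*678 = 339)
s(B, Z) = -9 + B - 5*B*Z (s(B, Z) = -9 + ((-5*B)*Z + B) = -9 + (-5*B*Z + B) = -9 + (B - 5*B*Z) = -9 + B - 5*B*Z)
s(1/(8 + 0), -4)*w = (-9 + 1/(8 + 0) - 5*(-4)/(8 + 0))*339 = (-9 + 1/8 - 5*(-4)/8)*339 = (-9 + ⅛ - 5*⅛*(-4))*339 = (-9 + ⅛ + 5/2)*339 = -51/8*339 = -17289/8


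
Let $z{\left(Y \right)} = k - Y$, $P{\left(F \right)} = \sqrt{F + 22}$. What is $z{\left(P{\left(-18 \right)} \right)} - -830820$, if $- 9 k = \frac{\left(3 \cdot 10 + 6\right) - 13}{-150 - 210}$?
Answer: $\frac{2691850343}{3240} \approx 8.3082 \cdot 10^{5}$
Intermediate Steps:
$P{\left(F \right)} = \sqrt{22 + F}$
$k = \frac{23}{3240}$ ($k = - \frac{\left(\left(3 \cdot 10 + 6\right) - 13\right) \frac{1}{-150 - 210}}{9} = - \frac{\left(\left(30 + 6\right) - 13\right) \frac{1}{-360}}{9} = - \frac{\left(36 - 13\right) \left(- \frac{1}{360}\right)}{9} = - \frac{23 \left(- \frac{1}{360}\right)}{9} = \left(- \frac{1}{9}\right) \left(- \frac{23}{360}\right) = \frac{23}{3240} \approx 0.0070988$)
$z{\left(Y \right)} = \frac{23}{3240} - Y$
$z{\left(P{\left(-18 \right)} \right)} - -830820 = \left(\frac{23}{3240} - \sqrt{22 - 18}\right) - -830820 = \left(\frac{23}{3240} - \sqrt{4}\right) + 830820 = \left(\frac{23}{3240} - 2\right) + 830820 = - \frac{6457}{3240} + 830820 = \frac{2691850343}{3240}$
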